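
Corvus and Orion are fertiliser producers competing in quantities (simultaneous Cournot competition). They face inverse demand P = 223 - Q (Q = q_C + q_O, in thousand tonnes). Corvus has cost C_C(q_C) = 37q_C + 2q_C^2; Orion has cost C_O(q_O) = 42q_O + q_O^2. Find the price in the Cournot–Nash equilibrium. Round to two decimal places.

Corvus's profit: π_C = (223 - Q)q_C - (37q_C + 2q_C²). Setting ∂π_C/∂q_C = 0: 186 - 6q_C - (q_O) = 0.
Orion's first-order condition: 181 - 4q_O - (q_C) = 0.
Best responses: q_C = (186 - q_O)/6, q_O = (181 - q_C)/4.
Substituting one into the other gives q_C = 563/23 and q_O = 900/23.
Total output Q = 1463/23, so price P = 223 - 1463/23 = 159.3913.

159.39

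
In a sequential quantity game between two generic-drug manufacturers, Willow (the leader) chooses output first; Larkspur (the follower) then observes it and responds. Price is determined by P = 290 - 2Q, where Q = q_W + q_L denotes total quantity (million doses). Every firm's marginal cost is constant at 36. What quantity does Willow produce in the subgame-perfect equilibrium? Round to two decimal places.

The follower Larkspur best-responds to any q_W: π_L = (290 - 2Q)q_L - 36q_L.
Setting the follower's marginal profit to zero, 254 - 2q_W - 4q_L = 0, i.e. q_L = (254 - 2q_W)/4.
The leader anticipates this reaction. Substituting into P = 290 - 2Q gives P = 163 - q_W, so π_W = (163 - q_W)q_W - 36q_W.
Leader FOC: 127 - 2q_W = 0, so q_W = 127/2.
Then q_L = (254 - 2·(127/2))/4 = 127/4.

63.50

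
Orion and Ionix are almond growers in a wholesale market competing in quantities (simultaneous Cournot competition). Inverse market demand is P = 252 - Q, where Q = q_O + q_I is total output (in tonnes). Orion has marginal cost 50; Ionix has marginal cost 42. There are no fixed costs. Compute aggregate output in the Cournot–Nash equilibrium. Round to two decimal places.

Orion's profit: π_O = (252 - Q)q_O - (50q_O). Setting ∂π_O/∂q_O = 0: 202 - 2q_O - (q_I) = 0.
Ionix's profit: π_I = (252 - Q)q_I - (42q_I). Setting ∂π_I/∂q_I = 0: 210 - 2q_I - (q_O) = 0.
Rearranging gives the reaction functions q_O = (202 - q_I)/2 and q_I = (210 - q_O)/2.
Solving the pair: q_O = 194/3, q_I = 218/3.
Total output Q = 194/3 + 218/3 = 412/3.

137.33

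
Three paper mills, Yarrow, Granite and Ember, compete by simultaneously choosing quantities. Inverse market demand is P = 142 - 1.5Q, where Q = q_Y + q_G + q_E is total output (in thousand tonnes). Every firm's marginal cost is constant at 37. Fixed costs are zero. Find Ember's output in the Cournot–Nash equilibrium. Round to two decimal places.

17.50

Each firm earns π_i = (142 - 1.5Q)q_i - 37q_i.
Setting ∂π_i/∂q_i = 0 with rivals' quantities fixed: 105 - 3q_i - (3/2)·Σ_{j≠i} q_j = 0.
With identical firms every q_j equals q_i, so Σ_{j≠i} q_j = 2q_i and 105 = 6q_i, giving q_i = 35/2.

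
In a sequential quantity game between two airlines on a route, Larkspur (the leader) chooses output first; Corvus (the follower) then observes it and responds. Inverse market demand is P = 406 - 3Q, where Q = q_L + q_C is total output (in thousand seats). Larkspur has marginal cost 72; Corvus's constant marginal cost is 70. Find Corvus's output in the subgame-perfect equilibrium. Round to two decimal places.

The follower Corvus best-responds to any q_L: π_C = (406 - 3Q)q_C - 70q_C.
∂π_C/∂q_C = 336 - 3q_L - 6q_C = 0 gives the reaction function q_C = (336 - 3q_L)/6.
Larkspur substitutes q_C(q_L) into its own profit: π_L = q_L(406 - 3q_L - (336 - 3q_L)/2) - 72q_L = (238 - (3/2)q_L)q_L - 72q_L.
Maximising: ∂π_L/∂q_L = 166 - 3q_L = 0, giving q_L = 166/3.
Then q_C = (336 - 3·(166/3))/6 = 85/3.

28.33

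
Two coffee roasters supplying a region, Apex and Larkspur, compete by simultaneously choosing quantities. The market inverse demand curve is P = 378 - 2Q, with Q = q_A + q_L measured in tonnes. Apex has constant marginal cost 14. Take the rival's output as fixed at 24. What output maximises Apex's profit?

79

With the rival's output fixed at 24, Apex's profit is π_A = (378 - 2·24 - 2q_A)q_A - (14q_A) = (330 - 2q_A)q_A - (14q_A).
∂π_A/∂q_A = 316 - 4q_A = 0, so q_A = 79.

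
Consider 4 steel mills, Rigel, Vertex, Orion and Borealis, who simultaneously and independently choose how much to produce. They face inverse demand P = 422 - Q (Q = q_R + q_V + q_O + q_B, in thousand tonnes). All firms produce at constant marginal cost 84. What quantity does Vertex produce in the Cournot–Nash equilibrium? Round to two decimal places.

67.60

Each firm earns π_i = (422 - Q)q_i - 84q_i.
Setting ∂π_i/∂q_i = 0 with rivals' quantities fixed: 338 - 2q_i - Σ_{j≠i} q_j = 0.
By symmetry each firm produces the same amount; substituting Σ_{j≠i} q_j = 3q_i yields q_i = 338/5.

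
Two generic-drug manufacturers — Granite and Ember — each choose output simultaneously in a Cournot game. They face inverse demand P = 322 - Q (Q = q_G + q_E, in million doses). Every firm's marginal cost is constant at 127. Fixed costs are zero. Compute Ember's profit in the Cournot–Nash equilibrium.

4225

A representative firm's profit is π_i = q_i(322 - Q) - 127q_i.
Setting ∂π_i/∂q_i = 0 with rivals' quantities fixed: 195 - 2q_i - q_j = 0.
With identical firms every q_j equals q_i, so q_j = q_i and 195 = 3q_i, giving q_i = 65.
Price P = 322 - 130 = 192.
Ember's profit: (192 - 127)·65 = 4225.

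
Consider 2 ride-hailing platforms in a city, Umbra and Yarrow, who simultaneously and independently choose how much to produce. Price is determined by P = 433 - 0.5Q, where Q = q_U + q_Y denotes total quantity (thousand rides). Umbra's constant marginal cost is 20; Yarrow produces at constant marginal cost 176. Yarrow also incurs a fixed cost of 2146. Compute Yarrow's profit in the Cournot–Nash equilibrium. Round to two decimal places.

Umbra's profit: π_U = (433 - 0.5Q)q_U - (20q_U). Setting ∂π_U/∂q_U = 0: 413 - q_U - (1/2)(q_Y) = 0.
Yarrow's profit: π_Y = (433 - 0.5Q)q_Y - (176q_Y). Setting ∂π_Y/∂q_Y = 0: 257 - q_Y - (1/2)(q_U) = 0.
Rearranging gives the reaction functions q_U = (413 - (1/2)q_Y) and q_Y = (257 - (1/2)q_U).
Solving the pair: q_U = 1138/3, q_Y = 202/3.
Price P = 433 - (1/2)·(1340/3) = 629/3.
Yarrow's profit: (629/3 - 176)·(202/3) - 2146 = 1088/9.

120.89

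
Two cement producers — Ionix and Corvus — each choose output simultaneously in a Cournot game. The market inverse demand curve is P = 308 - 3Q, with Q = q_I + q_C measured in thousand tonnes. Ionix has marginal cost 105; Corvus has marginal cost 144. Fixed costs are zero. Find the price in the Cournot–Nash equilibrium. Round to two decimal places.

Ionix's profit: π_I = (308 - 3Q)q_I - (105q_I). Setting ∂π_I/∂q_I = 0: 203 - 6q_I - 3(q_C) = 0.
Corvus's first-order condition: 164 - 6q_C - 3(q_I) = 0.
Rearranging gives the reaction functions q_I = (203 - 3q_C)/6 and q_C = (164 - 3q_I)/6.
Solving the pair: q_I = 242/9, q_C = 125/9.
Total output Q = 367/9, so price P = 308 - 3·(367/9) = 557/3.

185.67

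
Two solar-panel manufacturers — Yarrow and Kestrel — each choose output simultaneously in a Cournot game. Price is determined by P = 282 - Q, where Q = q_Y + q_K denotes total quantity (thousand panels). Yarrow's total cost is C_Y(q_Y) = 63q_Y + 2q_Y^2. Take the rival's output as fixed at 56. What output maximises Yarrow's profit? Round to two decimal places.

With the rival's output fixed at 56, Yarrow's profit is π_Y = (282 - 56 - q_Y)q_Y - (63q_Y + 2q_Y²) = (226 - q_Y)q_Y - (63q_Y + 2q_Y²).
∂π_Y/∂q_Y = 163 - 6q_Y = 0, so q_Y = 163/6.

27.17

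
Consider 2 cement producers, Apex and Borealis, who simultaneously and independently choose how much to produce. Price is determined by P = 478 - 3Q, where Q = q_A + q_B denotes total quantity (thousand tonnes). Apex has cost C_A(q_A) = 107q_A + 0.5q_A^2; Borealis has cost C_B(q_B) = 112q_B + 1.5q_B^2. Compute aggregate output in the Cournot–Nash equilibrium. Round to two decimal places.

68.33

Apex's profit: π_A = (478 - 3Q)q_A - (107q_A + (1/2)q_A²). Setting ∂π_A/∂q_A = 0: 371 - 7q_A - 3(q_B) = 0.
Borealis's profit: π_B = (478 - 3Q)q_B - (112q_B + (3/2)q_B²). Setting ∂π_B/∂q_B = 0: 366 - 9q_B - 3(q_A) = 0.
Best responses: q_A = (371 - 3q_B)/7, q_B = (366 - 3q_A)/9.
Solving the pair: q_A = 83/2, q_B = 161/6.
Total output Q = 83/2 + 161/6 = 205/3.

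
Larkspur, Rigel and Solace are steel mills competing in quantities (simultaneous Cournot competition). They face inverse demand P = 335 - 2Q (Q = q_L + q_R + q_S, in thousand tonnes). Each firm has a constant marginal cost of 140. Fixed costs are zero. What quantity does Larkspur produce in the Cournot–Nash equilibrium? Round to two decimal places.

24.38

A representative firm's profit is π_i = q_i(335 - 2Q) - 140q_i.
Setting ∂π_i/∂q_i = 0 with rivals' quantities fixed: 195 - 4q_i - 2·Σ_{j≠i} q_j = 0.
With identical firms every q_j equals q_i, so Σ_{j≠i} q_j = 2q_i and 195 = 8q_i, giving q_i = 195/8.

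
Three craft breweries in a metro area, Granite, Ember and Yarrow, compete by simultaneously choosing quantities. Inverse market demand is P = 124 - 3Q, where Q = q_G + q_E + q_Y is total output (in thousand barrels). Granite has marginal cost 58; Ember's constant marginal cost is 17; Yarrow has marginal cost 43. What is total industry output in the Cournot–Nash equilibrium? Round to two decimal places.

21.17

Granite's profit: π_G = (124 - 3Q)q_G - (58q_G). Setting ∂π_G/∂q_G = 0: 66 - 6q_G - 3(q_E + q_Y) = 0.
Ember's first-order condition: 107 - 6q_E - 3(q_G + q_Y) = 0.
Yarrow's profit: π_Y = (124 - 3Q)q_Y - (43q_Y). Setting ∂π_Y/∂q_Y = 0: 81 - 6q_Y - 3(q_G + q_E) = 0.
Adding the 3 first-order conditions: 254 − 12Q = 0, so Q = 127/6.
Back-substituting: q_G = (66 − 127/2)/3 = 5/6, q_E = (107 − 127/2)/3 = 29/2, q_Y = (81 − 127/2)/3 = 35/6.
Total output Q = 5/6 + 29/2 + 35/6 = 127/6.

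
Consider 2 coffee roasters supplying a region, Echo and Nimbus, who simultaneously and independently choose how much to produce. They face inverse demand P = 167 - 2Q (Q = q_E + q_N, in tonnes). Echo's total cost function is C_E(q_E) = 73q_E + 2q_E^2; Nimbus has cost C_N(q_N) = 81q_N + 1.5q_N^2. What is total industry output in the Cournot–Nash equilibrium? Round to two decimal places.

Echo's profit: π_E = (167 - 2Q)q_E - (73q_E + 2q_E²). Setting ∂π_E/∂q_E = 0: 94 - 8q_E - 2(q_N) = 0.
Nimbus's first-order condition: 86 - 7q_N - 2(q_E) = 0.
Rearranging gives the reaction functions q_E = (94 - 2q_N)/8 and q_N = (86 - 2q_E)/7.
Solving the pair: q_E = 243/26, q_N = 125/13.
Total output Q = 243/26 + 125/13 = 493/26.

18.96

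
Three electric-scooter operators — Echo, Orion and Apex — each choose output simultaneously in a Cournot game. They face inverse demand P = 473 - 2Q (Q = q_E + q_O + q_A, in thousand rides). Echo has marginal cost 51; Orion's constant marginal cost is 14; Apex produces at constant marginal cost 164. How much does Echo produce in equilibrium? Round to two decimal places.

62.25

Echo's profit: π_E = (473 - 2Q)q_E - (51q_E). Setting ∂π_E/∂q_E = 0: 422 - 4q_E - 2(q_O + q_A) = 0.
Orion's profit: π_O = (473 - 2Q)q_O - (14q_O). Setting ∂π_O/∂q_O = 0: 459 - 4q_O - 2(q_E + q_A) = 0.
Apex's first-order condition: 309 - 4q_A - 2(q_E + q_O) = 0.
Summing all 3 equations gives 1190 − 8Q = 0, hence Q = 595/4.
Back-substituting: q_E = (422 − 595/2)/2 = 249/4, q_O = (459 − 595/2)/2 = 323/4, q_A = (309 − 595/2)/2 = 23/4.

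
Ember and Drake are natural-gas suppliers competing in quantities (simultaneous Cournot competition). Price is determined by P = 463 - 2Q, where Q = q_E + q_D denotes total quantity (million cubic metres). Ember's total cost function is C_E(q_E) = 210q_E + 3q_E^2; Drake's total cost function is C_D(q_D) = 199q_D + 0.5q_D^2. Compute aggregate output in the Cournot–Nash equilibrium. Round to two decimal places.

Ember's profit: π_E = (463 - 2Q)q_E - (210q_E + 3q_E²). Setting ∂π_E/∂q_E = 0: 253 - 10q_E - 2(q_D) = 0.
Drake's first-order condition: 264 - 5q_D - 2(q_E) = 0.
So q_E = (253 - 2q_D)/10 and q_D = (264 - 2q_E)/5.
Substituting one into the other gives q_E = 737/46 and q_D = 1067/23.
Total output Q = 737/46 + 1067/23 = 62.4130.

62.41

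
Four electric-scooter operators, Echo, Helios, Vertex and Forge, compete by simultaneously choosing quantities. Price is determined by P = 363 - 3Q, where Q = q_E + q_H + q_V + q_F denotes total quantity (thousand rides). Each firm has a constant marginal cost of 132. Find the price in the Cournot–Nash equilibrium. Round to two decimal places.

A representative firm's profit is π_i = q_i(363 - 3Q) - 132q_i.
First-order condition (treating rivals' output as given): 231 - 6q_i - 3·Σ_{j≠i} q_j = 0.
By symmetry each firm produces the same amount; substituting Σ_{j≠i} q_j = 3q_i yields q_i = 231/15 = 77/5.
Total output Q = 308/5, so price P = 363 - 3·(308/5) = 891/5.

178.20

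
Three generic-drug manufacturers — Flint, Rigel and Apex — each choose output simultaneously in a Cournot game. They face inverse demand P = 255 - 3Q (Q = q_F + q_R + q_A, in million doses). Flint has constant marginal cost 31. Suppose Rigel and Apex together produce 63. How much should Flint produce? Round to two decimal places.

With rivals' combined output fixed at 63, Flint's profit is π_F = (255 - 3·63 - 3q_F)q_F - (31q_F) = (66 - 3q_F)q_F - (31q_F).
∂π_F/∂q_F = 35 - 6q_F = 0, so q_F = 35/6.

5.83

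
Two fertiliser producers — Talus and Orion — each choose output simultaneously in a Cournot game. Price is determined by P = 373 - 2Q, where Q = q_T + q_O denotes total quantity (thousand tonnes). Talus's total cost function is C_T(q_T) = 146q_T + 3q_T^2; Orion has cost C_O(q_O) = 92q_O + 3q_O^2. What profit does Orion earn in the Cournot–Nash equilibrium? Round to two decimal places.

3011.47

Talus's profit: π_T = (373 - 2Q)q_T - (146q_T + 3q_T²). Setting ∂π_T/∂q_T = 0: 227 - 10q_T - 2(q_O) = 0.
Orion's first-order condition: 281 - 10q_O - 2(q_T) = 0.
Best responses: q_T = (227 - 2q_O)/10, q_O = (281 - 2q_T)/10.
Substituting one into the other gives q_T = 427/24 and q_O = 589/24.
Price P = 373 - 2·(127/3) = 865/3.
Orion's profit: (865/3)·(589/24) - 92·(589/24) - 3(589/24)² = 3011.4670.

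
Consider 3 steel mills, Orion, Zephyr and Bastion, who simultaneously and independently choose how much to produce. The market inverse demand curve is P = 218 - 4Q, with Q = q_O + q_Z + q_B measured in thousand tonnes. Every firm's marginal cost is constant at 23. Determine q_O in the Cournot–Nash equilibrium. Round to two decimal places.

A representative firm's profit is π_i = q_i(218 - 4Q) - 23q_i.
First-order condition (treating rivals' output as given): 195 - 8q_i - 4·Σ_{j≠i} q_j = 0.
With identical firms every q_j equals q_i, so Σ_{j≠i} q_j = 2q_i and 195 = 16q_i, giving q_i = 195/16.

12.19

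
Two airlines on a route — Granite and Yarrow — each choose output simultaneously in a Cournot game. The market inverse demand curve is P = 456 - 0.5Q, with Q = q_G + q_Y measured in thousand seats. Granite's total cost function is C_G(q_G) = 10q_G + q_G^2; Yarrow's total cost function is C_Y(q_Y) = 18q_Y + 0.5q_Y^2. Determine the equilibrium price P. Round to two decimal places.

Granite's profit: π_G = (456 - 0.5Q)q_G - (10q_G + q_G²). Setting ∂π_G/∂q_G = 0: 446 - 3q_G - (1/2)(q_Y) = 0.
Yarrow's first-order condition: 438 - 2q_Y - (1/2)(q_G) = 0.
So q_G = (446 - (1/2)q_Y)/3 and q_Y = (438 - (1/2)q_G)/2.
Substituting one into the other gives q_G = 117.0435 and q_Y = 189.7391.
Total output Q = 306.7826, so price P = 456 - (1/2)·306.7826 = 302.6087.

302.61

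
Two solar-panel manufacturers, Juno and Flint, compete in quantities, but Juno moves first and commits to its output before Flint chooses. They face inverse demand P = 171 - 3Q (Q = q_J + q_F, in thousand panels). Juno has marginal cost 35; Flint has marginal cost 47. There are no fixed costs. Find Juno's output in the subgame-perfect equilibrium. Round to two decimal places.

24.67

Solve by backward induction. Given q_J, the follower Flint maximises π_F = (171 - 3q_J - 3q_F)q_F - 47q_F.
Follower FOC: 124 - 3q_J - 6q_F = 0, so q_F(q_J) = (124 - 3q_J)/6.
Juno substitutes q_F(q_J) into its own profit: π_J = q_J(171 - 3q_J - (124 - 3q_J)/2) - 35q_J = (109 - (3/2)q_J)q_J - 35q_J.
Leader FOC: 74 - 3q_J = 0, so q_J = 74/3.
Then q_F = (124 - 3·(74/3))/6 = 25/3.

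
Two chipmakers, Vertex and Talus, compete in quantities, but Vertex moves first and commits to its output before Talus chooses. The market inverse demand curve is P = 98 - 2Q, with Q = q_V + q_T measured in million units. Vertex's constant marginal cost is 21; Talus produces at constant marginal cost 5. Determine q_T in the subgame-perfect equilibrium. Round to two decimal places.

The follower Talus best-responds to any q_V: π_T = (98 - 2Q)q_T - 5q_T.
Follower FOC: 93 - 2q_V - 4q_T = 0, so q_T(q_V) = (93 - 2q_V)/4.
The leader anticipates this reaction. Substituting into P = 98 - 2Q gives P = 103/2 - q_V, so π_V = (103/2 - q_V)q_V - 21q_V.
Leader FOC: 61/2 - 2q_V = 0, so q_V = 61/4.
Then q_T = (93 - 2·(61/4))/4 = 125/8.

15.63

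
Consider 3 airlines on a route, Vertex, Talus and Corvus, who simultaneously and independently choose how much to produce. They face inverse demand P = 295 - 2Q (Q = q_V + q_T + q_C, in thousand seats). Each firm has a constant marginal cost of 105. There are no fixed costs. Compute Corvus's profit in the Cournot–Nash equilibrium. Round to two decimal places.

1128.13

Each firm earns π_i = (295 - 2Q)q_i - 105q_i.
Setting ∂π_i/∂q_i = 0 with rivals' quantities fixed: 190 - 4q_i - 2·Σ_{j≠i} q_j = 0.
With identical firms every q_j equals q_i, so Σ_{j≠i} q_j = 2q_i and 190 = 8q_i, giving q_i = 95/4.
Price P = 295 - 2·(285/4) = 305/2.
Corvus's profit: (305/2 - 105)·(95/4) = 1128.1250.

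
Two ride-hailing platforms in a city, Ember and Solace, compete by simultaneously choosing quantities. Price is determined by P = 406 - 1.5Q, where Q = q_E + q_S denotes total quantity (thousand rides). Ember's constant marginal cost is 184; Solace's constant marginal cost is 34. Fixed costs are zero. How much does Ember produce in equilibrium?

16

Ember's profit: π_E = (406 - 1.5Q)q_E - (184q_E). Setting ∂π_E/∂q_E = 0: 222 - 3q_E - (3/2)(q_S) = 0.
Solace's first-order condition: 372 - 3q_S - (3/2)(q_E) = 0.
So q_E = (222 - (3/2)q_S)/3 and q_S = (372 - (3/2)q_E)/3.
Solving the pair: q_E = 16, q_S = 116.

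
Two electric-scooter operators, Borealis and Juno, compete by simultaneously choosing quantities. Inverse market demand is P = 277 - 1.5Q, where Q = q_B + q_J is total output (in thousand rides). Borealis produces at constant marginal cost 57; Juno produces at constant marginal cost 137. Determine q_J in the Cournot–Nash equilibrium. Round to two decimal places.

13.33

Borealis's profit: π_B = (277 - 1.5Q)q_B - (57q_B). Setting ∂π_B/∂q_B = 0: 220 - 3q_B - (3/2)(q_J) = 0.
Juno's first-order condition: 140 - 3q_J - (3/2)(q_B) = 0.
Best responses: q_B = (220 - (3/2)q_J)/3, q_J = (140 - (3/2)q_B)/3.
Substituting one into the other gives q_B = 200/3 and q_J = 40/3.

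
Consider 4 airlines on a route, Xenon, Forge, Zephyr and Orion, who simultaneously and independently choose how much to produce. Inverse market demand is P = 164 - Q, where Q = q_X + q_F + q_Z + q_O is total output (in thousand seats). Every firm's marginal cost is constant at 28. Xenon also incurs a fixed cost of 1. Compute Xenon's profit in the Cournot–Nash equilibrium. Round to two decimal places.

738.84

A representative firm's profit is π_i = q_i(164 - Q) - 28q_i.
First-order condition (treating rivals' output as given): 136 - 2q_i - Σ_{j≠i} q_j = 0.
With identical firms every q_j equals q_i, so Σ_{j≠i} q_j = 3q_i and 136 = 5q_i, giving q_i = 136/5.
Price P = 164 - 544/5 = 276/5.
Xenon's profit: (276/5 - 28)·(136/5) - 1 = 738.8400.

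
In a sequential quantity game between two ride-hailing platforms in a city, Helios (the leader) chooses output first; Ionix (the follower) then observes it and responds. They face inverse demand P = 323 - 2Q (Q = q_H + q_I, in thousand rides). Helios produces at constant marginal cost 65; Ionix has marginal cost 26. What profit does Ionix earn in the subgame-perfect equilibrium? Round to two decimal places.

The follower Ionix best-responds to any q_H: π_I = (323 - 2Q)q_I - 26q_I.
Follower FOC: 297 - 2q_H - 4q_I = 0, so q_I(q_H) = (297 - 2q_H)/4.
Helios substitutes q_I(q_H) into its own profit: π_H = q_H(323 - 2q_H - (297 - 2q_H)/2) - 65q_H = (349/2 - q_H)q_H - 65q_H.
Leader FOC: 219/2 - 2q_H = 0, so q_H = 219/4.
Then q_I = (297 - 2·(219/4))/4 = 375/8.
Price P = 323 - 2·(813/8) = 479/4.
Ionix's profit: (479/4 - 26)·(375/8) = 4394.5313.

4394.53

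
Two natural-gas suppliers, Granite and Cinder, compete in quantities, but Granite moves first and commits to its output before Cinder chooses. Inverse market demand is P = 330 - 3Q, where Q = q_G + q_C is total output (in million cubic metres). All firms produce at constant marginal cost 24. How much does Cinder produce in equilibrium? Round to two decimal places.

25.50

Solve by backward induction. Given q_G, the follower Cinder maximises π_C = (330 - 3q_G - 3q_C)q_C - 24q_C.
Follower FOC: 306 - 3q_G - 6q_C = 0, so q_C(q_G) = (306 - 3q_G)/6.
The leader anticipates this reaction. Substituting into P = 330 - 3Q gives P = 177 - (3/2)q_G, so π_G = (177 - (3/2)q_G)q_G - 24q_G.
Leader FOC: 153 - 3q_G = 0, so q_G = 51.
Then q_C = (306 - 3·51)/6 = 51/2.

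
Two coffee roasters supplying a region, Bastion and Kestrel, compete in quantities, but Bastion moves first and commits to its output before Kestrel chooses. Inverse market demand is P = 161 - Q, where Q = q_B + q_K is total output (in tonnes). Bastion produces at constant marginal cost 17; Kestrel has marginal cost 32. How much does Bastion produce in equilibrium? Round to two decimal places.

The follower Kestrel best-responds to any q_B: π_K = (161 - Q)q_K - 32q_K.
Setting the follower's marginal profit to zero, 129 - q_B - 2q_K = 0, i.e. q_K = (129 - q_B)/2.
The leader anticipates this reaction. Substituting into P = 161 - Q gives P = 193/2 - (1/2)q_B, so π_B = (193/2 - (1/2)q_B)q_B - 17q_B.
The leader's first-order condition 159/2 - q_B = 0 yields q_B = 159/2.
Then q_K = (129 - 159/2)/2 = 99/4.

79.50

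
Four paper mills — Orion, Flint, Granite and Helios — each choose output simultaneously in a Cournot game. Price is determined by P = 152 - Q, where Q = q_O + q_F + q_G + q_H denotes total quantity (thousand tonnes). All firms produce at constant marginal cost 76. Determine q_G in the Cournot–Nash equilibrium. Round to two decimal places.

15.20

A representative firm's profit is π_i = q_i(152 - Q) - 76q_i.
First-order condition (treating rivals' output as given): 76 - 2q_i - Σ_{j≠i} q_j = 0.
By symmetry each firm produces the same amount; substituting Σ_{j≠i} q_j = 3q_i yields q_i = 76/5.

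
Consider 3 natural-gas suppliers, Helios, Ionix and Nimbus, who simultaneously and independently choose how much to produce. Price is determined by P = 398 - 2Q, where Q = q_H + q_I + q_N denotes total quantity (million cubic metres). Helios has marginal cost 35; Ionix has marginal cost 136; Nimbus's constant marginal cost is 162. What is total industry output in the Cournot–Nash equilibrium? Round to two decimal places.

Helios's profit: π_H = (398 - 2Q)q_H - (35q_H). Setting ∂π_H/∂q_H = 0: 363 - 4q_H - 2(q_I + q_N) = 0.
Ionix's profit: π_I = (398 - 2Q)q_I - (136q_I). Setting ∂π_I/∂q_I = 0: 262 - 4q_I - 2(q_H + q_N) = 0.
Nimbus's first-order condition: 236 - 4q_N - 2(q_H + q_I) = 0.
Summing all 3 equations gives 861 − 8Q = 0, hence Q = 861/8.
Back-substituting: q_H = (363 − 861/4)/2 = 591/8, q_I = (262 − 861/4)/2 = 187/8, q_N = (236 − 861/4)/2 = 83/8.
Total output Q = 591/8 + 187/8 + 83/8 = 861/8.

107.63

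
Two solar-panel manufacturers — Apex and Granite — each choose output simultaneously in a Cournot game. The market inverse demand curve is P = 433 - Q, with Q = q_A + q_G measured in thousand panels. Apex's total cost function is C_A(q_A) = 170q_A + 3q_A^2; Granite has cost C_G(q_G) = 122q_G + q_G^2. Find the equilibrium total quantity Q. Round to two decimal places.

Apex's profit: π_A = (433 - Q)q_A - (170q_A + 3q_A²). Setting ∂π_A/∂q_A = 0: 263 - 8q_A - (q_G) = 0.
Granite's first-order condition: 311 - 4q_G - (q_A) = 0.
Rearranging gives the reaction functions q_A = (263 - q_G)/8 and q_G = (311 - q_A)/4.
Solving the pair: q_A = 741/31, q_G = 71.7742.
Total output Q = 741/31 + 71.7742 = 95.6774.

95.68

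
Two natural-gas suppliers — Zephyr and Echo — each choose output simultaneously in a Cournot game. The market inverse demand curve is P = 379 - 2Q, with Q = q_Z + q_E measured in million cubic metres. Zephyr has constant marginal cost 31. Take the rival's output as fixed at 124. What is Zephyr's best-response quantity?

With the rival's output fixed at 124, Zephyr's profit is π_Z = (379 - 2·124 - 2q_Z)q_Z - (31q_Z) = (131 - 2q_Z)q_Z - (31q_Z).
∂π_Z/∂q_Z = 100 - 4q_Z = 0, so q_Z = 25.

25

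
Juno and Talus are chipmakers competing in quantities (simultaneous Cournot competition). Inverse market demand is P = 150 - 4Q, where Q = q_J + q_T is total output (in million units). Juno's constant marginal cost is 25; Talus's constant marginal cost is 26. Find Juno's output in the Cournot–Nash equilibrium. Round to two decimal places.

Juno's profit: π_J = (150 - 4Q)q_J - (25q_J). Setting ∂π_J/∂q_J = 0: 125 - 8q_J - 4(q_T) = 0.
Talus's first-order condition: 124 - 8q_T - 4(q_J) = 0.
Rearranging gives the reaction functions q_J = (125 - 4q_T)/8 and q_T = (124 - 4q_J)/8.
Substituting one into the other gives q_J = 21/2 and q_T = 41/4.

10.50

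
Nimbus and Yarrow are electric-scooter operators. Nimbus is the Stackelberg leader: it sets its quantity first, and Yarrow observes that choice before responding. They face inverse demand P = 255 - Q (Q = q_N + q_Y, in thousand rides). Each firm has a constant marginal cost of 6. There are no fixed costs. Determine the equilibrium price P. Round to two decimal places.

68.25

Solve by backward induction. Given q_N, the follower Yarrow maximises π_Y = (255 - q_N - q_Y)q_Y - 6q_Y.
Setting the follower's marginal profit to zero, 249 - q_N - 2q_Y = 0, i.e. q_Y = (249 - q_N)/2.
The leader anticipates this reaction. Substituting into P = 255 - Q gives P = 261/2 - (1/2)q_N, so π_N = (261/2 - (1/2)q_N)q_N - 6q_N.
The leader's first-order condition 249/2 - q_N = 0 yields q_N = 249/2.
Then q_Y = (249 - 249/2)/2 = 249/4.
Total output Q = 747/4, so price P = 255 - 747/4 = 273/4.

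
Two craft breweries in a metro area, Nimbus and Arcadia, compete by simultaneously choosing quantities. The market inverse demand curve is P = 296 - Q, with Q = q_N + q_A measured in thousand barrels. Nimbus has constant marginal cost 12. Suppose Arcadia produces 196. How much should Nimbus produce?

44

With the rival's output fixed at 196, Nimbus's profit is π_N = (296 - 196 - q_N)q_N - (12q_N) = (100 - q_N)q_N - (12q_N).
∂π_N/∂q_N = 88 - 2q_N = 0, so q_N = 44.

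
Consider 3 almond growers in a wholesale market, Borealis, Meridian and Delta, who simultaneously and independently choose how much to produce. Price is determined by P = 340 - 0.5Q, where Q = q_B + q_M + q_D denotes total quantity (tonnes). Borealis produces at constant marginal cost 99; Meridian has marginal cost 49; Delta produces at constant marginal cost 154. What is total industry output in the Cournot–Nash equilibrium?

Borealis's profit: π_B = (340 - 0.5Q)q_B - (99q_B). Setting ∂π_B/∂q_B = 0: 241 - q_B - (1/2)(q_M + q_D) = 0.
Meridian's profit: π_M = (340 - 0.5Q)q_M - (49q_M). Setting ∂π_M/∂q_M = 0: 291 - q_M - (1/2)(q_B + q_D) = 0.
Delta's profit: π_D = (340 - 0.5Q)q_D - (154q_D). Setting ∂π_D/∂q_D = 0: 186 - q_D - (1/2)(q_B + q_M) = 0.
Adding the 3 conditions: 718 − Q − Q = 0, i.e. Q = 359.
Back-substituting: q_B = (241 − 359/2)/(1/2) = 123, q_M = (291 − 359/2)/(1/2) = 223, q_D = (186 − 359/2)/(1/2) = 13.
Total output Q = 123 + 223 + 13 = 359.

359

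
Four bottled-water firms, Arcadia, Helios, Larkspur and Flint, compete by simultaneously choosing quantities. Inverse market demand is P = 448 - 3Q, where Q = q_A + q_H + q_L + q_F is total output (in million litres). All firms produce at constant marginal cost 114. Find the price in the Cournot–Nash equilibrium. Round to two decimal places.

A representative firm's profit is π_i = q_i(448 - 3Q) - 114q_i.
Setting ∂π_i/∂q_i = 0 with rivals' quantities fixed: 334 - 6q_i - 3·Σ_{j≠i} q_j = 0.
By symmetry each firm produces the same amount; substituting Σ_{j≠i} q_j = 3q_i yields q_i = 334/15.
Total output Q = 1336/15, so price P = 448 - 3·(1336/15) = 904/5.

180.80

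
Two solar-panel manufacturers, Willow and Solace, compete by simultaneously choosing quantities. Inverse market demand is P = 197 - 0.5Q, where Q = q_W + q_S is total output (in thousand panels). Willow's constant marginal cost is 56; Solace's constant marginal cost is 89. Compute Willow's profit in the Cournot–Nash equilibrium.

Willow's profit: π_W = (197 - 0.5Q)q_W - (56q_W). Setting ∂π_W/∂q_W = 0: 141 - q_W - (1/2)(q_S) = 0.
Solace's first-order condition: 108 - q_S - (1/2)(q_W) = 0.
Rearranging gives the reaction functions q_W = (141 - (1/2)q_S) and q_S = (108 - (1/2)q_W).
Substituting one into the other gives q_W = 116 and q_S = 50.
Price P = 197 - (1/2)·166 = 114.
Willow's profit: (114 - 56)·116 = 6728.

6728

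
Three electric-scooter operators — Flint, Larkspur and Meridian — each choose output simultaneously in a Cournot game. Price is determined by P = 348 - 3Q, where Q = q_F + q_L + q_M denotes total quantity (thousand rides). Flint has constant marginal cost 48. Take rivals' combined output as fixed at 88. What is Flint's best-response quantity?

6

With rivals' combined output fixed at 88, Flint's profit is π_F = (348 - 3·88 - 3q_F)q_F - (48q_F) = (84 - 3q_F)q_F - (48q_F).
∂π_F/∂q_F = 36 - 6q_F = 0, so q_F = 6.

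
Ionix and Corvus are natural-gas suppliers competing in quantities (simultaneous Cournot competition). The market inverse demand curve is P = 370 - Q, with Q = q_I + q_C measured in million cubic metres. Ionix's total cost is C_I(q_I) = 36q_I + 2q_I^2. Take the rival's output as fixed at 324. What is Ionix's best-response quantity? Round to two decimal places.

1.67

With the rival's output fixed at 324, Ionix's profit is π_I = (370 - 324 - q_I)q_I - (36q_I + 2q_I²) = (46 - q_I)q_I - (36q_I + 2q_I²).
∂π_I/∂q_I = 10 - 6q_I = 0, so q_I = 5/3.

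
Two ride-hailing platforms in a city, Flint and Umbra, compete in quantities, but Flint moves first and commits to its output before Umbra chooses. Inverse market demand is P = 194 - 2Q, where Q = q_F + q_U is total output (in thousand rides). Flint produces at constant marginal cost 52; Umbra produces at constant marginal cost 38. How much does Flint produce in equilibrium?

The follower Umbra best-responds to any q_F: π_U = (194 - 2Q)q_U - 38q_U.
Follower FOC: 156 - 2q_F - 4q_U = 0, so q_U(q_F) = (156 - 2q_F)/4.
The leader anticipates this reaction. Substituting into P = 194 - 2Q gives P = 116 - q_F, so π_F = (116 - q_F)q_F - 52q_F.
Leader FOC: 64 - 2q_F = 0, so q_F = 32.
Then q_U = (156 - 2·32)/4 = 23.

32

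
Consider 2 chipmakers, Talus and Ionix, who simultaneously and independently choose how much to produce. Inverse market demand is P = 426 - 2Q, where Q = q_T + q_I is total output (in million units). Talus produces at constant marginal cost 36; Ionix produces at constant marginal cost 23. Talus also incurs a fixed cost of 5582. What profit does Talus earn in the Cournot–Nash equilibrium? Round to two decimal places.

2314.06

Talus's profit: π_T = (426 - 2Q)q_T - (36q_T). Setting ∂π_T/∂q_T = 0: 390 - 4q_T - 2(q_I) = 0.
Ionix's first-order condition: 403 - 4q_I - 2(q_T) = 0.
Rearranging gives the reaction functions q_T = (390 - 2q_I)/4 and q_I = (403 - 2q_T)/4.
Substituting one into the other gives q_T = 377/6 and q_I = 208/3.
Price P = 426 - 2·(793/6) = 485/3.
Talus's profit: (485/3 - 36)·(377/6) - 5582 = 2314.0556.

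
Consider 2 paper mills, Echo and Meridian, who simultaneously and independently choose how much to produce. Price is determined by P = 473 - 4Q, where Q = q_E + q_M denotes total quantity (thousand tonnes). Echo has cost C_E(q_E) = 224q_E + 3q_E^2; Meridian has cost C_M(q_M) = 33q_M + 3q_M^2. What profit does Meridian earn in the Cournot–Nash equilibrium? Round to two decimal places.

5761.37

Echo's profit: π_E = (473 - 4Q)q_E - (224q_E + 3q_E²). Setting ∂π_E/∂q_E = 0: 249 - 14q_E - 4(q_M) = 0.
Meridian's profit: π_M = (473 - 4Q)q_M - (33q_M + 3q_M²). Setting ∂π_M/∂q_M = 0: 440 - 14q_M - 4(q_E) = 0.
So q_E = (249 - 4q_M)/14 and q_M = (440 - 4q_E)/14.
Substituting one into the other gives q_E = 863/90 and q_M = 1291/45.
Price P = 473 - 4·(689/18) = 319.8889.
Meridian's profit: 319.8889·(1291/45) - 33·(1291/45) - 3(1291/45)² = 5761.3664.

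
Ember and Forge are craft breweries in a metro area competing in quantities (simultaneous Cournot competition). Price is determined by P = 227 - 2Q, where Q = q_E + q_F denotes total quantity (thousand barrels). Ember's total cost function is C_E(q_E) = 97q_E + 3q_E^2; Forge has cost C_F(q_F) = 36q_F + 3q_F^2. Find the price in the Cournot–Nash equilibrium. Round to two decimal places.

173.50

Ember's profit: π_E = (227 - 2Q)q_E - (97q_E + 3q_E²). Setting ∂π_E/∂q_E = 0: 130 - 10q_E - 2(q_F) = 0.
Forge's first-order condition: 191 - 10q_F - 2(q_E) = 0.
Best responses: q_E = (130 - 2q_F)/10, q_F = (191 - 2q_E)/10.
Solving the pair: q_E = 153/16, q_F = 275/16.
Total output Q = 107/4, so price P = 227 - 2·(107/4) = 347/2.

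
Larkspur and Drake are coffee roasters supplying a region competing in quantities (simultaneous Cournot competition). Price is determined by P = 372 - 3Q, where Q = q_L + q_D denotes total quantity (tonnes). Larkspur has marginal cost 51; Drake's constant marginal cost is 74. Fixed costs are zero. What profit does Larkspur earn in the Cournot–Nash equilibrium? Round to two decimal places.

Larkspur's profit: π_L = (372 - 3Q)q_L - (51q_L). Setting ∂π_L/∂q_L = 0: 321 - 6q_L - 3(q_D) = 0.
Drake's first-order condition: 298 - 6q_D - 3(q_L) = 0.
So q_L = (321 - 3q_D)/6 and q_D = (298 - 3q_L)/6.
Substituting one into the other gives q_L = 344/9 and q_D = 275/9.
Price P = 372 - 3·(619/9) = 497/3.
Larkspur's profit: (497/3 - 51)·(344/9) = 4382.8148.

4382.81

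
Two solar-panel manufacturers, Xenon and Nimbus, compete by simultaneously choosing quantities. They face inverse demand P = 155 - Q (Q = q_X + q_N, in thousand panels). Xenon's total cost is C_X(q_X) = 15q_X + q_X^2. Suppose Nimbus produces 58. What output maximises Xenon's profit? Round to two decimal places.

With the rival's output fixed at 58, Xenon's profit is π_X = (155 - 58 - q_X)q_X - (15q_X + q_X²) = (97 - q_X)q_X - (15q_X + q_X²).
∂π_X/∂q_X = 82 - 4q_X = 0, so q_X = 41/2.

20.50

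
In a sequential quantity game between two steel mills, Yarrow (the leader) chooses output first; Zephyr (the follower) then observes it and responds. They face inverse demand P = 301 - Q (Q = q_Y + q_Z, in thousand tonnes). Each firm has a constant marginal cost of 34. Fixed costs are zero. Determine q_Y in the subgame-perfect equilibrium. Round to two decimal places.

133.50

The follower Zephyr best-responds to any q_Y: π_Z = (301 - Q)q_Z - 34q_Z.
∂π_Z/∂q_Z = 267 - q_Y - 2q_Z = 0 gives the reaction function q_Z = (267 - q_Y)/2.
Yarrow substitutes q_Z(q_Y) into its own profit: π_Y = q_Y(301 - q_Y - (267 - q_Y)/2) - 34q_Y = (335/2 - (1/2)q_Y)q_Y - 34q_Y.
The leader's first-order condition 267/2 - q_Y = 0 yields q_Y = 267/2.
Then q_Z = (267 - 267/2)/2 = 267/4.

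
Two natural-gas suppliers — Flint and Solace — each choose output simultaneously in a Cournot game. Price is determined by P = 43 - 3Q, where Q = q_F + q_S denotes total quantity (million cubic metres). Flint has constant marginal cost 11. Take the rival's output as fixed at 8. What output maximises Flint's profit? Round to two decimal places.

1.33

With the rival's output fixed at 8, Flint's profit is π_F = (43 - 3·8 - 3q_F)q_F - (11q_F) = (19 - 3q_F)q_F - (11q_F).
∂π_F/∂q_F = 8 - 6q_F = 0, so q_F = 4/3.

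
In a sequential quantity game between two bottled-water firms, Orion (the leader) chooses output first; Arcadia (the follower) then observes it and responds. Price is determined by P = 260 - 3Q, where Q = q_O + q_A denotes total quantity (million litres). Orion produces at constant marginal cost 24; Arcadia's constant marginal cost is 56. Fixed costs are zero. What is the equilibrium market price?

The follower Arcadia best-responds to any q_O: π_A = (260 - 3Q)q_A - 56q_A.
Follower FOC: 204 - 3q_O - 6q_A = 0, so q_A(q_O) = (204 - 3q_O)/6.
Orion substitutes q_A(q_O) into its own profit: π_O = q_O(260 - 3q_O - (204 - 3q_O)/2) - 24q_O = (158 - (3/2)q_O)q_O - 24q_O.
Maximising: ∂π_O/∂q_O = 134 - 3q_O = 0, giving q_O = 134/3.
Then q_A = (204 - 3·(134/3))/6 = 35/3.
Total output Q = 169/3, so price P = 260 - 3·(169/3) = 91.

91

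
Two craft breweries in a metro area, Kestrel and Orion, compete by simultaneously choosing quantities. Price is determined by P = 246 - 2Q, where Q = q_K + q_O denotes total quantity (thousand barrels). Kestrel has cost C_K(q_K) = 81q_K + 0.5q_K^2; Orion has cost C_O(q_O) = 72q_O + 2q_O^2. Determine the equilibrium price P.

Kestrel's profit: π_K = (246 - 2Q)q_K - (81q_K + (1/2)q_K²). Setting ∂π_K/∂q_K = 0: 165 - 5q_K - 2(q_O) = 0.
Orion's first-order condition: 174 - 8q_O - 2(q_K) = 0.
Rearranging gives the reaction functions q_K = (165 - 2q_O)/5 and q_O = (174 - 2q_K)/8.
Solving the pair: q_K = 27, q_O = 15.
Total output Q = 42, so price P = 246 - 2·42 = 162.

162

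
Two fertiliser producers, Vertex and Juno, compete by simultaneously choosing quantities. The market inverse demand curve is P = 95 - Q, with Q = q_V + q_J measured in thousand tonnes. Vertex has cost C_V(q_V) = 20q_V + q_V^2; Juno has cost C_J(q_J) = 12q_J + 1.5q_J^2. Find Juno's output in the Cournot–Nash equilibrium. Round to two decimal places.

Vertex's profit: π_V = (95 - Q)q_V - (20q_V + q_V²). Setting ∂π_V/∂q_V = 0: 75 - 4q_V - (q_J) = 0.
Juno's profit: π_J = (95 - Q)q_J - (12q_J + (3/2)q_J²). Setting ∂π_J/∂q_J = 0: 83 - 5q_J - (q_V) = 0.
So q_V = (75 - q_J)/4 and q_J = (83 - q_V)/5.
Substituting one into the other gives q_V = 292/19 and q_J = 257/19.

13.53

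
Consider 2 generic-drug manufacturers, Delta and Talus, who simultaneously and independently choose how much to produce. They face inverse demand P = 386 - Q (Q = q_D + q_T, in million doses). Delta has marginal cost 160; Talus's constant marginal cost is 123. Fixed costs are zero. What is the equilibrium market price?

223

Delta's profit: π_D = (386 - Q)q_D - (160q_D). Setting ∂π_D/∂q_D = 0: 226 - 2q_D - (q_T) = 0.
Talus's profit: π_T = (386 - Q)q_T - (123q_T). Setting ∂π_T/∂q_T = 0: 263 - 2q_T - (q_D) = 0.
Best responses: q_D = (226 - q_T)/2, q_T = (263 - q_D)/2.
Substituting one into the other gives q_D = 63 and q_T = 100.
Total output Q = 163, so price P = 386 - 163 = 223.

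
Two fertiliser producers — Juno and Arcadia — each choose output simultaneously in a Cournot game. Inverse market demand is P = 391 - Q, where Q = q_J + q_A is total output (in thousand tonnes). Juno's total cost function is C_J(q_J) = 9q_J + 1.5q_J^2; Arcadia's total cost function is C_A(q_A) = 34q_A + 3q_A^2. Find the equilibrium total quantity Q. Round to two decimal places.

105.18

Juno's profit: π_J = (391 - Q)q_J - (9q_J + (3/2)q_J²). Setting ∂π_J/∂q_J = 0: 382 - 5q_J - (q_A) = 0.
Arcadia's first-order condition: 357 - 8q_A - (q_J) = 0.
So q_J = (382 - q_A)/5 and q_A = (357 - q_J)/8.
Substituting one into the other gives q_J = 69.2051 and q_A = 1403/39.
Total output Q = 69.2051 + 1403/39 = 105.1795.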